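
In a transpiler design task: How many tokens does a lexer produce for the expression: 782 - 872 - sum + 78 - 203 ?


Scanning '782 - 872 - sum + 78 - 203'
Token 1: '782' -> integer_literal
Token 2: '-' -> operator
Token 3: '872' -> integer_literal
Token 4: '-' -> operator
Token 5: 'sum' -> identifier
Token 6: '+' -> operator
Token 7: '78' -> integer_literal
Token 8: '-' -> operator
Token 9: '203' -> integer_literal
Total tokens: 9

9


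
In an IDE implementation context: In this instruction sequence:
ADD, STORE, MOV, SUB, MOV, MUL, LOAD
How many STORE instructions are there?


Scanning instruction sequence for STORE:
  Position 1: ADD
  Position 2: STORE <- MATCH
  Position 3: MOV
  Position 4: SUB
  Position 5: MOV
  Position 6: MUL
  Position 7: LOAD
Matches at positions: [2]
Total STORE count: 1

1


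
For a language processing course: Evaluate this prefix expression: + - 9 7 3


Parsing prefix expression: + - 9 7 3
Step 1: Innermost operation '- 9 7'
  9 - 7 = 2
Step 2: Outer operation '+ [2] 3'
  2 + 3 = 5

5


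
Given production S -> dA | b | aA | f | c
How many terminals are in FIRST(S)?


Production: S -> dA | b | aA | f | c
Examining each alternative for leading terminals:
  S -> dA : first terminal = 'd'
  S -> b : first terminal = 'b'
  S -> aA : first terminal = 'a'
  S -> f : first terminal = 'f'
  S -> c : first terminal = 'c'
FIRST(S) = {a, b, c, d, f}
Count: 5

5


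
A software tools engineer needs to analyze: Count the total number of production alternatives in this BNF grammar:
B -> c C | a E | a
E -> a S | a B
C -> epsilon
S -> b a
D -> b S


Counting alternatives per rule:
  B: 3 alternative(s)
  E: 2 alternative(s)
  C: 1 alternative(s)
  S: 1 alternative(s)
  D: 1 alternative(s)
Sum: 3 + 2 + 1 + 1 + 1 = 8

8


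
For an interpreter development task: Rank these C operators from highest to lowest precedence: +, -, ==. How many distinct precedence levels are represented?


Looking up precedence for each operator:
  + -> precedence 5
  - -> precedence 5
  == -> precedence 3
Sorted highest to lowest: +, -, ==
Distinct precedence values: [5, 3]
Number of distinct levels: 2

2


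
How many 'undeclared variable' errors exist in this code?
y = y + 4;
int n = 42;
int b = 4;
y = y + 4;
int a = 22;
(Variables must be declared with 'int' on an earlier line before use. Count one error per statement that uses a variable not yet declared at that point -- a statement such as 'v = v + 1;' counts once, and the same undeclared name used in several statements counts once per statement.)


Scanning code line by line:
  Line 1: use 'y' -> ERROR (undeclared)
  Line 2: declare 'n' -> declared = ['n']
  Line 3: declare 'b' -> declared = ['b', 'n']
  Line 4: use 'y' -> ERROR (undeclared)
  Line 5: declare 'a' -> declared = ['a', 'b', 'n']
Total undeclared variable errors: 2

2


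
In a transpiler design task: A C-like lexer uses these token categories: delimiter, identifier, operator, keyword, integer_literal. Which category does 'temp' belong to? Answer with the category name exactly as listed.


Token: 'temp'
Checking categories:
  identifier: YES
  integer_literal: no
  operator: no
  keyword: no
  delimiter: no
Category: identifier

identifier


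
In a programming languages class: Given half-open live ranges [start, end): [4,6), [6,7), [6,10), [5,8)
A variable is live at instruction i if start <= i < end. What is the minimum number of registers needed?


Live ranges:
  Var0: [4, 6)
  Var1: [6, 7)
  Var2: [6, 10)
  Var3: [5, 8)
Sweep-line events (position, delta, active):
  pos=4 start -> active=1
  pos=5 start -> active=2
  pos=6 end -> active=1
  pos=6 start -> active=2
  pos=6 start -> active=3
  pos=7 end -> active=2
  pos=8 end -> active=1
  pos=10 end -> active=0
Maximum simultaneous active: 3
Minimum registers needed: 3

3


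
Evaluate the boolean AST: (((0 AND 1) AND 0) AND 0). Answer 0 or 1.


Step 1: Evaluate inner node
  0 AND 1 = 0
Step 2: Evaluate next node
  0 AND 0 = 0
Step 3: Evaluate root node
  0 AND 0 = 0

0


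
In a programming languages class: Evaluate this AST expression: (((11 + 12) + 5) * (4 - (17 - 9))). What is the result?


Expression: (((11 + 12) + 5) * (4 - (17 - 9)))
Evaluating step by step:
  11 + 12 = 23
  23 + 5 = 28
  17 - 9 = 8
  4 - 8 = -4
  28 * -4 = -112
Result: -112

-112


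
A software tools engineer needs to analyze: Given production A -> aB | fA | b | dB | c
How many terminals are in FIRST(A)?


Production: A -> aB | fA | b | dB | c
Examining each alternative for leading terminals:
  A -> aB : first terminal = 'a'
  A -> fA : first terminal = 'f'
  A -> b : first terminal = 'b'
  A -> dB : first terminal = 'd'
  A -> c : first terminal = 'c'
FIRST(A) = {a, b, c, d, f}
Count: 5

5


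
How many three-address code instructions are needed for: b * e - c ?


Expression: b * e - c
Generating three-address code (respecting * over +/- precedence):
  Instruction 1: t1 = b * e
  Instruction 2: t2 = t1 - c
Total instructions: 2

2


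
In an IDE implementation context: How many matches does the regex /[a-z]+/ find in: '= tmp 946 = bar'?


Pattern: /[a-z]+/ (identifiers)
Input: '= tmp 946 = bar'
Scanning for matches:
  Match 1: 'tmp'
  Match 2: 'bar'
Total matches: 2

2


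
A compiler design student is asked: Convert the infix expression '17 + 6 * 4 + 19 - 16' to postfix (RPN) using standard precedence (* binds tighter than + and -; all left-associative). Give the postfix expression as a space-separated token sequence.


Applying the shunting-yard algorithm:
  Operand 17 -> output
  Push '+' onto operator stack -> op-stack: [+]
  Operand 6 -> output
  Push '*' onto operator stack -> op-stack: [+, *]
  Operand 4 -> output
  See '+' (prec 1); top '*' (prec 2) >= it -> pop '*' to output
  See '+' (prec 1); top '+' (prec 1) >= it -> pop '+' to output
  Push '+' onto operator stack -> op-stack: [+]
  Operand 19 -> output
  See '-' (prec 1); top '+' (prec 1) >= it -> pop '+' to output
  Push '-' onto operator stack -> op-stack: [-]
  Operand 16 -> output
  End of input: pop '-' to output
Postfix result: 17 6 4 * + 19 + 16 -

17 6 4 * + 19 + 16 -


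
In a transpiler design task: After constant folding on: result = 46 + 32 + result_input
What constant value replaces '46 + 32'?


Identifying constant sub-expression:
  Original: result = 46 + 32 + result_input
  46 and 32 are both compile-time constants
  Evaluating: 46 + 32 = 78
  After folding: result = 78 + result_input

78


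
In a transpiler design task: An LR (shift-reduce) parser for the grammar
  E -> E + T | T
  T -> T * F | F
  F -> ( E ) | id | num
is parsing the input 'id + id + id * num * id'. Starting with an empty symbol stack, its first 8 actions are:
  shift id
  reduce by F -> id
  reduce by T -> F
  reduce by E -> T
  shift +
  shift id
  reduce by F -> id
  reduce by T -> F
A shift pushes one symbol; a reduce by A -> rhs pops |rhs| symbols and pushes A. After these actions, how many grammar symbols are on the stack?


Tracking the symbol stack through each action:
  Action 1: shift 'id' : push -> stack = [id] (size 1)
  Action 2: reduce by F -> id : pop 1, push F -> stack = [F] (size 1)
  Action 3: reduce by T -> F : pop 1, push T -> stack = [T] (size 1)
  Action 4: reduce by E -> T : pop 1, push E -> stack = [E] (size 1)
  Action 5: shift '+' : push -> stack = [E, +] (size 2)
  Action 6: shift 'id' : push -> stack = [E, +, id] (size 3)
  Action 7: reduce by F -> id : pop 1, push F -> stack = [E, +, F] (size 3)
  Action 8: reduce by T -> F : pop 1, push T -> stack = [E, +, T] (size 3)
Final stack size: 3

3


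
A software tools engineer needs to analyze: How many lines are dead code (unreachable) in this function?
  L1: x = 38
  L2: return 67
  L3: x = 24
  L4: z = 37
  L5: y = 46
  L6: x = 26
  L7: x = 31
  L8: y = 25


Analyzing control flow:
  L1: reachable (before return)
  L2: reachable (return statement)
  L3: DEAD (after return at L2)
  L4: DEAD (after return at L2)
  L5: DEAD (after return at L2)
  L6: DEAD (after return at L2)
  L7: DEAD (after return at L2)
  L8: DEAD (after return at L2)
Return at L2, total lines = 8
Dead lines: L3 through L8
Count: 6

6


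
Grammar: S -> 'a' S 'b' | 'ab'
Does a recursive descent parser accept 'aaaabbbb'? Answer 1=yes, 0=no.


Grammar accepts strings of the form a^n b^n (n >= 1)
Word: 'aaaabbbb'
Counting: 4 a's and 4 b's
Check: 4 == 4? Yes
Derivation (S -> aSb applied 3 time(s), then S -> ab): S => aSb => aaSbb => aaaSbbb => aaaabbbb
Accepted

1


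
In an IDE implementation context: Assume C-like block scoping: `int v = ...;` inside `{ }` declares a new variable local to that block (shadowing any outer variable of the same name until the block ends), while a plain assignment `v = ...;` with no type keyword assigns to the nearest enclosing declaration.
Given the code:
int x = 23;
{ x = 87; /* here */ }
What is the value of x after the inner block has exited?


Analyzing scoping rules:
Outer scope: declares x = 23
Inner block: 'x = 87;' has no type keyword, so it is an assignment to the outer x (no shadowing)
The assignment changed the outer variable itself, so the new value persists after the block -> 87
Result: 87

87


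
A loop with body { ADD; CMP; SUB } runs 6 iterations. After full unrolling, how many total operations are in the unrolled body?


Loop body operations: ADD, CMP, SUB (3 ops per iteration)
Unrolling 6 iterations:
  Iteration 1: ADD, CMP, SUB (3 ops)
  Iteration 2: ADD, CMP, SUB (3 ops)
  Iteration 3: ADD, CMP, SUB (3 ops)
  Iteration 4: ADD, CMP, SUB (3 ops)
  Iteration 5: ADD, CMP, SUB (3 ops)
  Iteration 6: ADD, CMP, SUB (3 ops)
Total: 6 iterations * 3 ops/iter = 18 operations

18


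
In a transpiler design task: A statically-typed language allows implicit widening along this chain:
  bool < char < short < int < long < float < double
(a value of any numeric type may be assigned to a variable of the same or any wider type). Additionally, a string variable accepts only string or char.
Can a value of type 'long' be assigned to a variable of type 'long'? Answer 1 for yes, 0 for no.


Target variable type: long
Source value type: long
Numeric ranks: long=4, long=4
Widening allowed iff rank(source) <= rank(target): 4 <= 4? Yes
Result: 1

1


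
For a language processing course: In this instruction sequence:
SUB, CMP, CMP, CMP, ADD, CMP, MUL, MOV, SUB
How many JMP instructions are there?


Scanning instruction sequence for JMP:
  Position 1: SUB
  Position 2: CMP
  Position 3: CMP
  Position 4: CMP
  Position 5: ADD
  Position 6: CMP
  Position 7: MUL
  Position 8: MOV
  Position 9: SUB
Matches at positions: []
Total JMP count: 0

0


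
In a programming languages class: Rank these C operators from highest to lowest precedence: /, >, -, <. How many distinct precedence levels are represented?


Looking up precedence for each operator:
  / -> precedence 6
  > -> precedence 4
  - -> precedence 5
  < -> precedence 4
Sorted highest to lowest: /, -, >, <
Distinct precedence values: [6, 5, 4]
Number of distinct levels: 3

3


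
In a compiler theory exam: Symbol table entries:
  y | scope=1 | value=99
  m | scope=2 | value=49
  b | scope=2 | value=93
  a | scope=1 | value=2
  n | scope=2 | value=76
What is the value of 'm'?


Searching symbol table for 'm':
  y | scope=1 | value=99
  m | scope=2 | value=49 <- MATCH
  b | scope=2 | value=93
  a | scope=1 | value=2
  n | scope=2 | value=76
Found 'm' at scope 2 with value 49

49


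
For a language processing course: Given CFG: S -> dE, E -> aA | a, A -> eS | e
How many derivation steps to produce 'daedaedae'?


Grammar: S -> dE, E -> aA | a, A -> eS | e
Deriving 'daedaedae':
Step 1: S -> dE => dE
Step 2: E -> aA => daA
Step 3: A -> eS => daeS
Step 4: S -> dE => daedE
Step 5: E -> aA => daedaA
Step 6: A -> eS => daedaeS
Step 7: S -> dE => daedaedE
Step 8: E -> aA => daedaedaA
Step 9: A -> e => daedaedae
Total derivation steps: 9

9


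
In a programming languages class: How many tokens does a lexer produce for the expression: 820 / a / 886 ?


Scanning '820 / a / 886'
Token 1: '820' -> integer_literal
Token 2: '/' -> operator
Token 3: 'a' -> identifier
Token 4: '/' -> operator
Token 5: '886' -> integer_literal
Total tokens: 5

5


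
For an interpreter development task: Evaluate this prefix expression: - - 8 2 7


Parsing prefix expression: - - 8 2 7
Step 1: Innermost operation '- 8 2'
  8 - 2 = 6
Step 2: Outer operation '- [6] 7'
  6 - 7 = -1

-1


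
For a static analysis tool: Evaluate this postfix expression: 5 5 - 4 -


Processing tokens left to right:
Push 5, Push 5
Pop 5 and 5, compute 5 - 5 = 0, push 0
Push 4
Pop 0 and 4, compute 0 - 4 = -4, push -4
Stack result: -4

-4


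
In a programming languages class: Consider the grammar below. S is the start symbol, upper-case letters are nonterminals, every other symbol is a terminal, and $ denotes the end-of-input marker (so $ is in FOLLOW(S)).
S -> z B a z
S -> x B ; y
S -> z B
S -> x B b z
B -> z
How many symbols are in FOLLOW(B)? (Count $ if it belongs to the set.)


S is the start symbol and does not occur in any rule body, so FOLLOW(S) = {$}.
Examining every occurrence of B in a rule body:
  S -> z B a z : B is followed by terminal 'a' -> add 'a'
  S -> x B ; y : B is followed by terminal ';' -> add ';'
  S -> z B : B is at the right end -> add FOLLOW(S) = {$}
  S -> x B b z : B is followed by terminal 'b' -> add 'b'
  B -> z : B does not occur in the body -> contributes nothing
FOLLOW(B) = {;, a, b, $}
Count: 4

4


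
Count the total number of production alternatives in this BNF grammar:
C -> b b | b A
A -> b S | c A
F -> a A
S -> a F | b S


Counting alternatives per rule:
  C: 2 alternative(s)
  A: 2 alternative(s)
  F: 1 alternative(s)
  S: 2 alternative(s)
Sum: 2 + 2 + 1 + 2 = 7

7


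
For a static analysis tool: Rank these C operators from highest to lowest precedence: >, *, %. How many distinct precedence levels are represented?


Looking up precedence for each operator:
  > -> precedence 4
  * -> precedence 6
  % -> precedence 6
Sorted highest to lowest: *, %, >
Distinct precedence values: [6, 4]
Number of distinct levels: 2

2


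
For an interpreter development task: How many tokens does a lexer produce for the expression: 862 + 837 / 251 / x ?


Scanning '862 + 837 / 251 / x'
Token 1: '862' -> integer_literal
Token 2: '+' -> operator
Token 3: '837' -> integer_literal
Token 4: '/' -> operator
Token 5: '251' -> integer_literal
Token 6: '/' -> operator
Token 7: 'x' -> identifier
Total tokens: 7

7


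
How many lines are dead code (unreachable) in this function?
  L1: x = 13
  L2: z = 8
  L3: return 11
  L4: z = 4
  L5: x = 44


Analyzing control flow:
  L1: reachable (before return)
  L2: reachable (before return)
  L3: reachable (return statement)
  L4: DEAD (after return at L3)
  L5: DEAD (after return at L3)
Return at L3, total lines = 5
Dead lines: L4 through L5
Count: 2

2


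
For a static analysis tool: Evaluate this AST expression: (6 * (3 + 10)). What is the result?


Expression: (6 * (3 + 10))
Evaluating step by step:
  3 + 10 = 13
  6 * 13 = 78
Result: 78

78


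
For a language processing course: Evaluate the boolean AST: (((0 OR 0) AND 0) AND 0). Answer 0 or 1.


Step 1: Evaluate inner node
  0 OR 0 = 0
Step 2: Evaluate next node
  0 AND 0 = 0
Step 3: Evaluate root node
  0 AND 0 = 0

0


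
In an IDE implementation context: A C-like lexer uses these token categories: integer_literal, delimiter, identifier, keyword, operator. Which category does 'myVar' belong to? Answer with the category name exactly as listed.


Token: 'myVar'
Checking categories:
  identifier: YES
  integer_literal: no
  operator: no
  keyword: no
  delimiter: no
Category: identifier

identifier


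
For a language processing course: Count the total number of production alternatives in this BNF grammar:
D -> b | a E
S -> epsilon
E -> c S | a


Counting alternatives per rule:
  D: 2 alternative(s)
  S: 1 alternative(s)
  E: 2 alternative(s)
Sum: 2 + 1 + 2 = 5

5


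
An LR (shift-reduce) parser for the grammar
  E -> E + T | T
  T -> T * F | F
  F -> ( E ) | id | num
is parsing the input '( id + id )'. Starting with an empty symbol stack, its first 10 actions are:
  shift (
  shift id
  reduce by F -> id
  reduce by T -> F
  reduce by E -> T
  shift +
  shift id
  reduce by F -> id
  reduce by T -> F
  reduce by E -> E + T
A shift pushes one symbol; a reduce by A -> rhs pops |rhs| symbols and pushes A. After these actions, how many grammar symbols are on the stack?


Tracking the symbol stack through each action:
  Action 1: shift '(' : push -> stack = [(] (size 1)
  Action 2: shift 'id' : push -> stack = [(, id] (size 2)
  Action 3: reduce by F -> id : pop 1, push F -> stack = [(, F] (size 2)
  Action 4: reduce by T -> F : pop 1, push T -> stack = [(, T] (size 2)
  Action 5: reduce by E -> T : pop 1, push E -> stack = [(, E] (size 2)
  Action 6: shift '+' : push -> stack = [(, E, +] (size 3)
  Action 7: shift 'id' : push -> stack = [(, E, +, id] (size 4)
  Action 8: reduce by F -> id : pop 1, push F -> stack = [(, E, +, F] (size 4)
  Action 9: reduce by T -> F : pop 1, push T -> stack = [(, E, +, T] (size 4)
  Action 10: reduce by E -> E + T : pop 3, push E -> stack = [(, E] (size 2)
Final stack size: 2

2


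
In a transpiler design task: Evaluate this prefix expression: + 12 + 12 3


Parsing prefix expression: + 12 + 12 3
Step 1: Innermost operation '+ 12 3'
  12 + 3 = 15
Step 2: Outer operation '+ 12 [15]'
  12 + 15 = 27

27


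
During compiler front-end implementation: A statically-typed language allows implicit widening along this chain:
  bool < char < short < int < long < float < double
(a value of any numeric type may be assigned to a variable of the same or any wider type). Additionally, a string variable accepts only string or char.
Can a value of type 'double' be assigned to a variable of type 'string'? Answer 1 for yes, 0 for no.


Target variable type: string
Source value type: double
Rule: string accepts only {string, char}
  source 'double' in {string, char}? No
Result: 0

0


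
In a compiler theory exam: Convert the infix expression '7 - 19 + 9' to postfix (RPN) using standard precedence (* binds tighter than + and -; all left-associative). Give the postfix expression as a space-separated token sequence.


Applying the shunting-yard algorithm:
  Operand 7 -> output
  Push '-' onto operator stack -> op-stack: [-]
  Operand 19 -> output
  See '+' (prec 1); top '-' (prec 1) >= it -> pop '-' to output
  Push '+' onto operator stack -> op-stack: [+]
  Operand 9 -> output
  End of input: pop '+' to output
Postfix result: 7 19 - 9 +

7 19 - 9 +


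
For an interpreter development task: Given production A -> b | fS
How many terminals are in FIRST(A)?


Production: A -> b | fS
Examining each alternative for leading terminals:
  A -> b : first terminal = 'b'
  A -> fS : first terminal = 'f'
FIRST(A) = {b, f}
Count: 2

2


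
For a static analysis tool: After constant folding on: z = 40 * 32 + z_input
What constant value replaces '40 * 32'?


Identifying constant sub-expression:
  Original: z = 40 * 32 + z_input
  40 and 32 are both compile-time constants
  Evaluating: 40 * 32 = 1280
  After folding: z = 1280 + z_input

1280


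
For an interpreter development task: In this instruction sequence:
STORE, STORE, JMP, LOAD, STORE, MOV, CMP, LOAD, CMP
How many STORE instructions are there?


Scanning instruction sequence for STORE:
  Position 1: STORE <- MATCH
  Position 2: STORE <- MATCH
  Position 3: JMP
  Position 4: LOAD
  Position 5: STORE <- MATCH
  Position 6: MOV
  Position 7: CMP
  Position 8: LOAD
  Position 9: CMP
Matches at positions: [1, 2, 5]
Total STORE count: 3

3


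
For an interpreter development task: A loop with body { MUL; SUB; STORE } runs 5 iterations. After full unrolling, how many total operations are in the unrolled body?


Loop body operations: MUL, SUB, STORE (3 ops per iteration)
Unrolling 5 iterations:
  Iteration 1: MUL, SUB, STORE (3 ops)
  Iteration 2: MUL, SUB, STORE (3 ops)
  Iteration 3: MUL, SUB, STORE (3 ops)
  Iteration 4: MUL, SUB, STORE (3 ops)
  Iteration 5: MUL, SUB, STORE (3 ops)
Total: 5 iterations * 3 ops/iter = 15 operations

15


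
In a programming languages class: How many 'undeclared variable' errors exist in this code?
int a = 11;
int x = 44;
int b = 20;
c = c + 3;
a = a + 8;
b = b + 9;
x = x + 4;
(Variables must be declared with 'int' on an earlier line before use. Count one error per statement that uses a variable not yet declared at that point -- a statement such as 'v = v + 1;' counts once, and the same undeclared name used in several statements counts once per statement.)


Scanning code line by line:
  Line 1: declare 'a' -> declared = ['a']
  Line 2: declare 'x' -> declared = ['a', 'x']
  Line 3: declare 'b' -> declared = ['a', 'b', 'x']
  Line 4: use 'c' -> ERROR (undeclared)
  Line 5: use 'a' -> OK (declared)
  Line 6: use 'b' -> OK (declared)
  Line 7: use 'x' -> OK (declared)
Total undeclared variable errors: 1

1


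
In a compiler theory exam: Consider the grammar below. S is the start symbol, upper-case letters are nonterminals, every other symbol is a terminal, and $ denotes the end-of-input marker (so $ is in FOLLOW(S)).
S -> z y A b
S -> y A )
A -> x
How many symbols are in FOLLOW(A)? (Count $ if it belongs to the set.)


S is the start symbol and does not occur in any rule body, so FOLLOW(S) = {$}.
Examining every occurrence of A in a rule body:
  S -> z y A b : A is followed by terminal 'b' -> add 'b'
  S -> y A ) : A is followed by terminal ')' -> add ')'
  A -> x : A does not occur in the body -> contributes nothing
FOLLOW(A) = {), b}
Count: 2

2


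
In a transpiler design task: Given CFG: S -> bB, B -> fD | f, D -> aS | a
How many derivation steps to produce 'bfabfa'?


Grammar: S -> bB, B -> fD | f, D -> aS | a
Deriving 'bfabfa':
Step 1: S -> bB => bB
Step 2: B -> fD => bfD
Step 3: D -> aS => bfaS
Step 4: S -> bB => bfabB
Step 5: B -> fD => bfabfD
Step 6: D -> a => bfabfa
Total derivation steps: 6

6


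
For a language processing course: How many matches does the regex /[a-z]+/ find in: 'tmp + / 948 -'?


Pattern: /[a-z]+/ (identifiers)
Input: 'tmp + / 948 -'
Scanning for matches:
  Match 1: 'tmp'
Total matches: 1

1


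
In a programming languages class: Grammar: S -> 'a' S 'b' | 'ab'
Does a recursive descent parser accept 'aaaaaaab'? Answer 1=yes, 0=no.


Grammar accepts strings of the form a^n b^n (n >= 1)
Word: 'aaaaaaab'
Counting: 7 a's and 1 b's
Check: 7 == 1? No
Mismatch: a-count != b-count
Rejected

0


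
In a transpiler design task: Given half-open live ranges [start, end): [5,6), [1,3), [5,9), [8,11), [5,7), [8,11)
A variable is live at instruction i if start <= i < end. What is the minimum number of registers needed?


Live ranges:
  Var0: [5, 6)
  Var1: [1, 3)
  Var2: [5, 9)
  Var3: [8, 11)
  Var4: [5, 7)
  Var5: [8, 11)
Sweep-line events (position, delta, active):
  pos=1 start -> active=1
  pos=3 end -> active=0
  pos=5 start -> active=1
  pos=5 start -> active=2
  pos=5 start -> active=3
  pos=6 end -> active=2
  pos=7 end -> active=1
  pos=8 start -> active=2
  pos=8 start -> active=3
  pos=9 end -> active=2
  pos=11 end -> active=1
  pos=11 end -> active=0
Maximum simultaneous active: 3
Minimum registers needed: 3

3


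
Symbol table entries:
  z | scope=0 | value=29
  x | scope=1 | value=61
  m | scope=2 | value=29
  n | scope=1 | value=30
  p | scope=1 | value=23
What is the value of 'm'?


Searching symbol table for 'm':
  z | scope=0 | value=29
  x | scope=1 | value=61
  m | scope=2 | value=29 <- MATCH
  n | scope=1 | value=30
  p | scope=1 | value=23
Found 'm' at scope 2 with value 29

29


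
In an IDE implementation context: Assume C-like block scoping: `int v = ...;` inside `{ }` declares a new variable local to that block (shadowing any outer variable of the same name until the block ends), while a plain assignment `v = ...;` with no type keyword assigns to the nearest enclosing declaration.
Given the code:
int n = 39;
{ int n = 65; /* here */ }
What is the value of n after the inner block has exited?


Analyzing scoping rules:
Outer scope: declares n = 39
Inner block: 'int n = 65;' declares a NEW n that shadows the outer one
When the block exits the inner n goes out of scope; the outer n was never modified -> 39
Result: 39

39


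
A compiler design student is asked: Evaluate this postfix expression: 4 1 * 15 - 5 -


Processing tokens left to right:
Push 4, Push 1
Pop 4 and 1, compute 4 * 1 = 4, push 4
Push 15
Pop 4 and 15, compute 4 - 15 = -11, push -11
Push 5
Pop -11 and 5, compute -11 - 5 = -16, push -16
Stack result: -16

-16


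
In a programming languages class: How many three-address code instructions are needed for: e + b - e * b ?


Expression: e + b - e * b
Generating three-address code (respecting * over +/- precedence):
  Instruction 1: t1 = e * b
  Instruction 2: t2 = e + b
  Instruction 3: t3 = t2 - t1
Total instructions: 3

3


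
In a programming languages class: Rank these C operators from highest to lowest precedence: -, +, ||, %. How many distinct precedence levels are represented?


Looking up precedence for each operator:
  - -> precedence 5
  + -> precedence 5
  || -> precedence 1
  % -> precedence 6
Sorted highest to lowest: %, -, +, ||
Distinct precedence values: [6, 5, 1]
Number of distinct levels: 3

3


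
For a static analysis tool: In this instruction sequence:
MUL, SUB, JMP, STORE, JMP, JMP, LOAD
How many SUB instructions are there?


Scanning instruction sequence for SUB:
  Position 1: MUL
  Position 2: SUB <- MATCH
  Position 3: JMP
  Position 4: STORE
  Position 5: JMP
  Position 6: JMP
  Position 7: LOAD
Matches at positions: [2]
Total SUB count: 1

1


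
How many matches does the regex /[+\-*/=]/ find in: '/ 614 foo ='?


Pattern: /[+\-*/=]/ (operators)
Input: '/ 614 foo ='
Scanning for matches:
  Match 1: '/'
  Match 2: '='
Total matches: 2

2


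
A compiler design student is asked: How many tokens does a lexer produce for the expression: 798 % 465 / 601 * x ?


Scanning '798 % 465 / 601 * x'
Token 1: '798' -> integer_literal
Token 2: '%' -> operator
Token 3: '465' -> integer_literal
Token 4: '/' -> operator
Token 5: '601' -> integer_literal
Token 6: '*' -> operator
Token 7: 'x' -> identifier
Total tokens: 7

7


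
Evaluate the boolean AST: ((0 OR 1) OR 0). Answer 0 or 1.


Step 1: Evaluate inner node
  0 OR 1 = 1
Step 2: Evaluate root node
  1 OR 0 = 1

1


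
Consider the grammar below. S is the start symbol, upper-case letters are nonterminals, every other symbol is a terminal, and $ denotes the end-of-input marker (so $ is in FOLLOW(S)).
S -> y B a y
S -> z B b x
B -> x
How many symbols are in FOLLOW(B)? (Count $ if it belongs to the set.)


S is the start symbol and does not occur in any rule body, so FOLLOW(S) = {$}.
Examining every occurrence of B in a rule body:
  S -> y B a y : B is followed by terminal 'a' -> add 'a'
  S -> z B b x : B is followed by terminal 'b' -> add 'b'
  B -> x : B does not occur in the body -> contributes nothing
FOLLOW(B) = {a, b}
Count: 2

2


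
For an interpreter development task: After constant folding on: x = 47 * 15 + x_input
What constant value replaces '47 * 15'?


Identifying constant sub-expression:
  Original: x = 47 * 15 + x_input
  47 and 15 are both compile-time constants
  Evaluating: 47 * 15 = 705
  After folding: x = 705 + x_input

705


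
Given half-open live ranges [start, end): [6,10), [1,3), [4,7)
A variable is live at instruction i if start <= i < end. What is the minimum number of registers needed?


Live ranges:
  Var0: [6, 10)
  Var1: [1, 3)
  Var2: [4, 7)
Sweep-line events (position, delta, active):
  pos=1 start -> active=1
  pos=3 end -> active=0
  pos=4 start -> active=1
  pos=6 start -> active=2
  pos=7 end -> active=1
  pos=10 end -> active=0
Maximum simultaneous active: 2
Minimum registers needed: 2

2


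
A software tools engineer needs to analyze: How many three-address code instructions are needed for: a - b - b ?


Expression: a - b - b
Generating three-address code (respecting * over +/- precedence):
  Instruction 1: t1 = a - b
  Instruction 2: t2 = t1 - b
Total instructions: 2

2


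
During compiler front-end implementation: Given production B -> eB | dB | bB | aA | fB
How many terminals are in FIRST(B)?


Production: B -> eB | dB | bB | aA | fB
Examining each alternative for leading terminals:
  B -> eB : first terminal = 'e'
  B -> dB : first terminal = 'd'
  B -> bB : first terminal = 'b'
  B -> aA : first terminal = 'a'
  B -> fB : first terminal = 'f'
FIRST(B) = {a, b, d, e, f}
Count: 5

5


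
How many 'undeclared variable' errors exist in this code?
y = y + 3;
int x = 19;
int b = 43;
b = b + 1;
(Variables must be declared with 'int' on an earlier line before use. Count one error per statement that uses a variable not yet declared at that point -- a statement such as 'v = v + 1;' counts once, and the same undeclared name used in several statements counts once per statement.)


Scanning code line by line:
  Line 1: use 'y' -> ERROR (undeclared)
  Line 2: declare 'x' -> declared = ['x']
  Line 3: declare 'b' -> declared = ['b', 'x']
  Line 4: use 'b' -> OK (declared)
Total undeclared variable errors: 1

1


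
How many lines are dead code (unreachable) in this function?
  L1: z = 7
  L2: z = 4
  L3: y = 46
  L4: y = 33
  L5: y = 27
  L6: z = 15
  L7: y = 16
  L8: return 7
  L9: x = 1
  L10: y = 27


Analyzing control flow:
  L1: reachable (before return)
  L2: reachable (before return)
  L3: reachable (before return)
  L4: reachable (before return)
  L5: reachable (before return)
  L6: reachable (before return)
  L7: reachable (before return)
  L8: reachable (return statement)
  L9: DEAD (after return at L8)
  L10: DEAD (after return at L8)
Return at L8, total lines = 10
Dead lines: L9 through L10
Count: 2

2


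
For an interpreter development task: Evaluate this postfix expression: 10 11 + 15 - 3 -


Processing tokens left to right:
Push 10, Push 11
Pop 10 and 11, compute 10 + 11 = 21, push 21
Push 15
Pop 21 and 15, compute 21 - 15 = 6, push 6
Push 3
Pop 6 and 3, compute 6 - 3 = 3, push 3
Stack result: 3

3


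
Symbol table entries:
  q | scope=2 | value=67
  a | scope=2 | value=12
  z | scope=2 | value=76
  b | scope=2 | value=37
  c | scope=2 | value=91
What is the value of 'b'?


Searching symbol table for 'b':
  q | scope=2 | value=67
  a | scope=2 | value=12
  z | scope=2 | value=76
  b | scope=2 | value=37 <- MATCH
  c | scope=2 | value=91
Found 'b' at scope 2 with value 37

37


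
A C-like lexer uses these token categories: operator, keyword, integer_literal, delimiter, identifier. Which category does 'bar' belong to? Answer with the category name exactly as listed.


Token: 'bar'
Checking categories:
  identifier: YES
  integer_literal: no
  operator: no
  keyword: no
  delimiter: no
Category: identifier

identifier


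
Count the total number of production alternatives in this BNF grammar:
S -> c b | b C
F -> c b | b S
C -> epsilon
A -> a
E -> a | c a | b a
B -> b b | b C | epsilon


Counting alternatives per rule:
  S: 2 alternative(s)
  F: 2 alternative(s)
  C: 1 alternative(s)
  A: 1 alternative(s)
  E: 3 alternative(s)
  B: 3 alternative(s)
Sum: 2 + 2 + 1 + 1 + 3 + 3 = 12

12


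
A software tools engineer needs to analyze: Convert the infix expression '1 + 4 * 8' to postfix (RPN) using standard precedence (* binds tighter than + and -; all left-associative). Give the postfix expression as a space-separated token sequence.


Applying the shunting-yard algorithm:
  Operand 1 -> output
  Push '+' onto operator stack -> op-stack: [+]
  Operand 4 -> output
  Push '*' onto operator stack -> op-stack: [+, *]
  Operand 8 -> output
  End of input: pop '*' to output
  End of input: pop '+' to output
Postfix result: 1 4 8 * +

1 4 8 * +


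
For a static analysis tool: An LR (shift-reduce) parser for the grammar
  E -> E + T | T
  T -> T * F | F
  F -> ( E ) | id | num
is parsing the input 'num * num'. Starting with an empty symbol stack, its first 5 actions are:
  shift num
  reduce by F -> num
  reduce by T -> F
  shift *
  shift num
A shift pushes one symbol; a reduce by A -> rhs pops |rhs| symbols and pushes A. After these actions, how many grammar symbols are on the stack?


Tracking the symbol stack through each action:
  Action 1: shift 'num' : push -> stack = [num] (size 1)
  Action 2: reduce by F -> num : pop 1, push F -> stack = [F] (size 1)
  Action 3: reduce by T -> F : pop 1, push T -> stack = [T] (size 1)
  Action 4: shift '*' : push -> stack = [T, *] (size 2)
  Action 5: shift 'num' : push -> stack = [T, *, num] (size 3)
Final stack size: 3

3


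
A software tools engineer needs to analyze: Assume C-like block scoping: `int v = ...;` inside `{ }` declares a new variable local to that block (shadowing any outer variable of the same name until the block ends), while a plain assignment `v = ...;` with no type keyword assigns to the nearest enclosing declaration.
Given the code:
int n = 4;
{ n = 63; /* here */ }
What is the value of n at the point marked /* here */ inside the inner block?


Analyzing scoping rules:
Outer scope: declares n = 4
Inner block: 'n = 63;' has no type keyword, so it is an assignment to the outer n (no shadowing)
Inside the block, after the assignment -> 63
Result: 63

63


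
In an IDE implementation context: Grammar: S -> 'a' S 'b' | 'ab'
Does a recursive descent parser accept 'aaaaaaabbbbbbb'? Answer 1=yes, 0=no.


Grammar accepts strings of the form a^n b^n (n >= 1)
Word: 'aaaaaaabbbbbbb'
Counting: 7 a's and 7 b's
Check: 7 == 7? Yes
Derivation (S -> aSb applied 6 time(s), then S -> ab): S => aSb => aaSbb => aaaSbbb => aaaaSbbbb => aaaaaSbbbbb => aaaaaaSbbbbbb => aaaaaaabbbbbbb
Accepted

1


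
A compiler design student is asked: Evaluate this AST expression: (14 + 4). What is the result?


Expression: (14 + 4)
Evaluating step by step:
  14 + 4 = 18
Result: 18

18


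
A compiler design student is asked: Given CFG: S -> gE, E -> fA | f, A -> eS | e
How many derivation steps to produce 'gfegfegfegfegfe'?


Grammar: S -> gE, E -> fA | f, A -> eS | e
Deriving 'gfegfegfegfegfe':
Step 1: S -> gE => gE
Step 2: E -> fA => gfA
Step 3: A -> eS => gfeS
Step 4: S -> gE => gfegE
Step 5: E -> fA => gfegfA
Step 6: A -> eS => gfegfeS
Step 7: S -> gE => gfegfegE
Step 8: E -> fA => gfegfegfA
Step 9: A -> eS => gfegfegfeS
Step 10: S -> gE => gfegfegfegE
Step 11: E -> fA => gfegfegfegfA
Step 12: A -> eS => gfegfegfegfeS
Step 13: S -> gE => gfegfegfegfegE
Step 14: E -> fA => gfegfegfegfegfA
Step 15: A -> e => gfegfegfegfegfe
Total derivation steps: 15

15


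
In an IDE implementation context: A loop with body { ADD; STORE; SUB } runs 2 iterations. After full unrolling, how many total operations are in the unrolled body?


Loop body operations: ADD, STORE, SUB (3 ops per iteration)
Unrolling 2 iterations:
  Iteration 1: ADD, STORE, SUB (3 ops)
  Iteration 2: ADD, STORE, SUB (3 ops)
Total: 2 iterations * 3 ops/iter = 6 operations

6


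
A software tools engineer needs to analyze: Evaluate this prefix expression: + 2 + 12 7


Parsing prefix expression: + 2 + 12 7
Step 1: Innermost operation '+ 12 7'
  12 + 7 = 19
Step 2: Outer operation '+ 2 [19]'
  2 + 19 = 21

21


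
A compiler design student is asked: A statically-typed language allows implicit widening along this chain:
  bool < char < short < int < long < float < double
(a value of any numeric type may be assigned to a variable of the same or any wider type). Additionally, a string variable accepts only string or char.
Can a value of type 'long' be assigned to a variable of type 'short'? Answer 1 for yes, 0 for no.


Target variable type: short
Source value type: long
Numeric ranks: long=4, short=2
Widening allowed iff rank(source) <= rank(target): 4 <= 2? No
Result: 0

0


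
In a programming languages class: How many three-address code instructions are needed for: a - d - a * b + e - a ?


Expression: a - d - a * b + e - a
Generating three-address code (respecting * over +/- precedence):
  Instruction 1: t1 = a * b
  Instruction 2: t2 = a - d
  Instruction 3: t3 = t2 - t1
  Instruction 4: t4 = t3 + e
  Instruction 5: t5 = t4 - a
Total instructions: 5

5


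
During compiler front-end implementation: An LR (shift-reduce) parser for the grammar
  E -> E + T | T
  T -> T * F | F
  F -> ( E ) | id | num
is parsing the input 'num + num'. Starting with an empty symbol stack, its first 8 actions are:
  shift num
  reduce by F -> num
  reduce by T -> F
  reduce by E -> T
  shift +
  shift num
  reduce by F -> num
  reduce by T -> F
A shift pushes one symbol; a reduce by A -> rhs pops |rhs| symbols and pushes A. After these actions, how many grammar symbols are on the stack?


Tracking the symbol stack through each action:
  Action 1: shift 'num' : push -> stack = [num] (size 1)
  Action 2: reduce by F -> num : pop 1, push F -> stack = [F] (size 1)
  Action 3: reduce by T -> F : pop 1, push T -> stack = [T] (size 1)
  Action 4: reduce by E -> T : pop 1, push E -> stack = [E] (size 1)
  Action 5: shift '+' : push -> stack = [E, +] (size 2)
  Action 6: shift 'num' : push -> stack = [E, +, num] (size 3)
  Action 7: reduce by F -> num : pop 1, push F -> stack = [E, +, F] (size 3)
  Action 8: reduce by T -> F : pop 1, push T -> stack = [E, +, T] (size 3)
Final stack size: 3

3


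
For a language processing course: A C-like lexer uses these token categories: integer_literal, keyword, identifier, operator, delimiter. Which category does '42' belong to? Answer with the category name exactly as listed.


Token: '42'
Checking categories:
  identifier: no
  integer_literal: YES
  operator: no
  keyword: no
  delimiter: no
Category: integer_literal

integer_literal


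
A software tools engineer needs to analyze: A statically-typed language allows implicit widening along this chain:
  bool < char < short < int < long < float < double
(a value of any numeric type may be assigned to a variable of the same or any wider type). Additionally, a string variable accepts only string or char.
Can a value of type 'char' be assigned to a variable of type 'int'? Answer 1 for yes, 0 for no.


Target variable type: int
Source value type: char
Numeric ranks: char=1, int=3
Widening allowed iff rank(source) <= rank(target): 1 <= 3? Yes
Result: 1

1


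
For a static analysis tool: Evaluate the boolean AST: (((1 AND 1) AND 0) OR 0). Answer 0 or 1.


Step 1: Evaluate inner node
  1 AND 1 = 1
Step 2: Evaluate next node
  1 AND 0 = 0
Step 3: Evaluate root node
  0 OR 0 = 0

0


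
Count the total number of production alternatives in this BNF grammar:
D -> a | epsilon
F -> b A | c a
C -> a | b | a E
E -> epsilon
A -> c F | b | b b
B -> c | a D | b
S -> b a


Counting alternatives per rule:
  D: 2 alternative(s)
  F: 2 alternative(s)
  C: 3 alternative(s)
  E: 1 alternative(s)
  A: 3 alternative(s)
  B: 3 alternative(s)
  S: 1 alternative(s)
Sum: 2 + 2 + 3 + 1 + 3 + 3 + 1 = 15

15


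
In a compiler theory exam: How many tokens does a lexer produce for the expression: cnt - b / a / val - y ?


Scanning 'cnt - b / a / val - y'
Token 1: 'cnt' -> identifier
Token 2: '-' -> operator
Token 3: 'b' -> identifier
Token 4: '/' -> operator
Token 5: 'a' -> identifier
Token 6: '/' -> operator
Token 7: 'val' -> identifier
Token 8: '-' -> operator
Token 9: 'y' -> identifier
Total tokens: 9

9


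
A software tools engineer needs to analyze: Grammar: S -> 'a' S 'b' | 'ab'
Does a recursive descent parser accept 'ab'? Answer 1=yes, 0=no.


Grammar accepts strings of the form a^n b^n (n >= 1)
Word: 'ab'
Counting: 1 a's and 1 b's
Check: 1 == 1? Yes
Derivation (S -> aSb applied 0 time(s), then S -> ab): S => ab
Accepted

1


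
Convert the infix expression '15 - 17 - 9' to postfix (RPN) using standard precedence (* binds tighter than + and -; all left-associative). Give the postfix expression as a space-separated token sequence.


Applying the shunting-yard algorithm:
  Operand 15 -> output
  Push '-' onto operator stack -> op-stack: [-]
  Operand 17 -> output
  See '-' (prec 1); top '-' (prec 1) >= it -> pop '-' to output
  Push '-' onto operator stack -> op-stack: [-]
  Operand 9 -> output
  End of input: pop '-' to output
Postfix result: 15 17 - 9 -

15 17 - 9 -
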